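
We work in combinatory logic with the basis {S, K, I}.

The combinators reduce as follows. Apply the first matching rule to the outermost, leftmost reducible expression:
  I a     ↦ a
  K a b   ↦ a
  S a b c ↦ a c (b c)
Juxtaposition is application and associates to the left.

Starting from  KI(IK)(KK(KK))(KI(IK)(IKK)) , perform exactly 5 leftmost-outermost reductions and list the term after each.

  start: KI(IK)(KK(KK))(KI(IK)(IKK))
  →1  I(KK(KK))(KI(IK)(IKK))
  →2  KK(KK)(KI(IK)(IKK))
  →3  K(KI(IK)(IKK))
  →4  K(I(IKK))
  →5  K(IKK)

Answer: after 5 steps: K(IKK)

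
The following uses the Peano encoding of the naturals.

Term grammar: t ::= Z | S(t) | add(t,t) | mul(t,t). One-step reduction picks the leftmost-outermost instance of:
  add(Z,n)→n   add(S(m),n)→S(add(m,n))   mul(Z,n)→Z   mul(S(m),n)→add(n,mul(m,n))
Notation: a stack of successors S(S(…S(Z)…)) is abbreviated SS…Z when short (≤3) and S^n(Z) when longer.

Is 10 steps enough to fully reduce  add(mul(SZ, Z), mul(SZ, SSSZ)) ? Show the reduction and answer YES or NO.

Answer: YES — reaches normal form SSSZ in 10 ≤ 10 steps

Derivation:
  start: add(mul(SZ, Z), mul(SZ, SSSZ))
  step 1: add(add(Z, mul(Z, Z)), mul(SZ, SSSZ))
  step 2: add(mul(Z, Z), mul(SZ, SSSZ))
  step 3: add(Z, mul(SZ, SSSZ))
  step 4: mul(SZ, SSSZ)
  step 5: add(SSSZ, mul(Z, SSSZ))
  step 6: S(add(SSZ, mul(Z, SSSZ)))
  step 7: S(S(add(SZ, mul(Z, SSSZ))))
  step 8: S(S(S(add(Z, mul(Z, SSSZ)))))
  step 9: S(S(S(mul(Z, SSSZ))))
  step 10: SSSZ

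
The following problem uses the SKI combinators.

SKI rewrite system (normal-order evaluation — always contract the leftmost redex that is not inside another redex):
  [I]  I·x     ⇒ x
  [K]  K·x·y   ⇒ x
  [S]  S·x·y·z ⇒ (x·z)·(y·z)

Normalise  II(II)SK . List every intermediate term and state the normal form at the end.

  start: II(II)SK
  step 1: I(II)SK
  step 2: IISK
  step 3: ISK
  step 4: SK

Answer: normal form = SK  (in 4 steps)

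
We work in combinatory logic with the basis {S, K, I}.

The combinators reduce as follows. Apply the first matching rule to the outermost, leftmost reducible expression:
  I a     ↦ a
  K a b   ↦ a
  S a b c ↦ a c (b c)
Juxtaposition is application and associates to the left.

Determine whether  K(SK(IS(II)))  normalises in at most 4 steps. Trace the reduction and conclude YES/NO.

  start: K(SK(IS(II)))
  →1  K(SK(S(II)))
  →2  K(SK(SI))

Answer: YES — reaches normal form K(SK(SI)) in 2 ≤ 4 steps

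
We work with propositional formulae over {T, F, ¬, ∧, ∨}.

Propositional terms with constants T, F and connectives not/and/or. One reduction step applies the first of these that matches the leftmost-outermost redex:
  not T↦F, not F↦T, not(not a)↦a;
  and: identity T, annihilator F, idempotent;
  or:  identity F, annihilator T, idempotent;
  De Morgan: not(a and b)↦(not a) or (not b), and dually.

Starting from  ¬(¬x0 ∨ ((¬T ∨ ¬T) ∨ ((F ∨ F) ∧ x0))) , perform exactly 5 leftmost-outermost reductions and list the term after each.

  start: ¬(¬x0 ∨ ((¬T ∨ ¬T) ∨ ((F ∨ F) ∧ x0)))
  [1] ¬¬x0 ∧ ¬((¬T ∨ ¬T) ∨ ((F ∨ F) ∧ x0))
  [2] x0 ∧ ¬((¬T ∨ ¬T) ∨ ((F ∨ F) ∧ x0))
  [3] x0 ∧ (¬(¬T ∨ ¬T) ∧ ¬((F ∨ F) ∧ x0))
  [4] x0 ∧ ((¬¬T ∧ ¬¬T) ∧ ¬((F ∨ F) ∧ x0))
  [5] x0 ∧ (¬¬T ∧ ¬((F ∨ F) ∧ x0))

Answer: after 5 steps: x0 ∧ (¬¬T ∧ ¬((F ∨ F) ∧ x0))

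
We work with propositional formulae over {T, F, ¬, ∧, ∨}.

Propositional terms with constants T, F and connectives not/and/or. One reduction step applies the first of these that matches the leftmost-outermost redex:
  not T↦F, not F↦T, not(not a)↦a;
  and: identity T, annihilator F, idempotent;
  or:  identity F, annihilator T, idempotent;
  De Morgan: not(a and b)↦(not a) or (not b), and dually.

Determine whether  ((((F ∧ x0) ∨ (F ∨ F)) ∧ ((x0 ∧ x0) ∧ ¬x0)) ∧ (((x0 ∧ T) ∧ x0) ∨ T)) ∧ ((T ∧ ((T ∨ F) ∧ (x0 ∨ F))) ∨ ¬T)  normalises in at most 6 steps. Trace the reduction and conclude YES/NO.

Answer: YES — reaches normal form F in 6 ≤ 6 steps

Working:
  start: ((((F ∧ x0) ∨ (F ∨ F)) ∧ ((x0 ∧ x0) ∧ ¬x0)) ∧ (((x0 ∧ T) ∧ x0) ∨ T)) ∧ ((T ∧ ((T ∨ F) ∧ (x0 ∨ F))) ∨ ¬T)
  →1  (((F ∨ (F ∨ F)) ∧ ((x0 ∧ x0) ∧ ¬x0)) ∧ (((x0 ∧ T) ∧ x0) ∨ T)) ∧ ((T ∧ ((T ∨ F) ∧ (x0 ∨ F))) ∨ ¬T)
  →2  (((F ∨ F) ∧ ((x0 ∧ x0) ∧ ¬x0)) ∧ (((x0 ∧ T) ∧ x0) ∨ T)) ∧ ((T ∧ ((T ∨ F) ∧ (x0 ∨ F))) ∨ ¬T)
  →3  ((F ∧ ((x0 ∧ x0) ∧ ¬x0)) ∧ (((x0 ∧ T) ∧ x0) ∨ T)) ∧ ((T ∧ ((T ∨ F) ∧ (x0 ∨ F))) ∨ ¬T)
  →4  (F ∧ (((x0 ∧ T) ∧ x0) ∨ T)) ∧ ((T ∧ ((T ∨ F) ∧ (x0 ∨ F))) ∨ ¬T)
  →5  F ∧ ((T ∧ ((T ∨ F) ∧ (x0 ∨ F))) ∨ ¬T)
  →6  F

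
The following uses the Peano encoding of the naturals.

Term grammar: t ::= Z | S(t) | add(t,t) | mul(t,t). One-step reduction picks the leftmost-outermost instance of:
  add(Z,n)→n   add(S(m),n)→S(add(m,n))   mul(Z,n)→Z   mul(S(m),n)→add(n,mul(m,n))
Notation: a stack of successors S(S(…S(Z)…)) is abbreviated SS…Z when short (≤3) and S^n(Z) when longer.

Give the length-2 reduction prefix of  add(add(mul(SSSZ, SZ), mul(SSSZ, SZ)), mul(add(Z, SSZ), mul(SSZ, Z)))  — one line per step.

  start: add(add(mul(SSSZ, SZ), mul(SSSZ, SZ)), mul(add(Z, SSZ), mul(SSZ, Z)))
  step 1: add(add(add(SZ, mul(SSZ, SZ)), mul(SSSZ, SZ)), mul(add(Z, SSZ), mul(SSZ, Z)))
  step 2: add(add(S(add(Z, mul(SSZ, SZ))), mul(SSSZ, SZ)), mul(add(Z, SSZ), mul(SSZ, Z)))

Answer: after 2 steps: add(add(S(add(Z, mul(SSZ, SZ))), mul(SSSZ, SZ)), mul(add(Z, SSZ), mul(SSZ, Z)))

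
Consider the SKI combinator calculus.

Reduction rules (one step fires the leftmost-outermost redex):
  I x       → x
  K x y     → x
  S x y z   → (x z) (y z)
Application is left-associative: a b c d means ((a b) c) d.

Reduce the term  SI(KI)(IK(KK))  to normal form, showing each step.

Answer: normal form = KK  (in 4 steps)

Reduction:
  start: SI(KI)(IK(KK))
  step 1: I(IK(KK))(KI(IK(KK)))
  step 2: IK(KK)(KI(IK(KK)))
  step 3: K(KK)(KI(IK(KK)))
  step 4: KK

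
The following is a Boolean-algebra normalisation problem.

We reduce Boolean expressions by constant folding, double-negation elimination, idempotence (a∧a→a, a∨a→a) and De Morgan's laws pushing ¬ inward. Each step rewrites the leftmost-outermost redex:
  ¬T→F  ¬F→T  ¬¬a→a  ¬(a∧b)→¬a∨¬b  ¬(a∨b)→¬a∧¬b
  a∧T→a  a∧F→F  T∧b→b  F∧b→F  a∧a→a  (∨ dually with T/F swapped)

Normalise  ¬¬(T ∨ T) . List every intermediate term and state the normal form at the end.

Answer: normal form = T  (in 2 steps)

Reduction:
  start: ¬¬(T ∨ T)
  [1] T ∨ T
  [2] T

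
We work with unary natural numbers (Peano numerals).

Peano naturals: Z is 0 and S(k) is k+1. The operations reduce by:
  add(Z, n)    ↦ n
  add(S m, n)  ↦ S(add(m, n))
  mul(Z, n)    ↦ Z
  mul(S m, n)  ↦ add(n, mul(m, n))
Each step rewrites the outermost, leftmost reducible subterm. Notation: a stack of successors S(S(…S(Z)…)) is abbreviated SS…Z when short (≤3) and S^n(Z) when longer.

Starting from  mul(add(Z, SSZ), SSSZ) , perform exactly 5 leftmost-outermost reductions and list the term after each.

  start: mul(add(Z, SSZ), SSSZ)
  step 1: mul(SSZ, SSSZ)
  step 2: add(SSSZ, mul(SZ, SSSZ))
  step 3: S(add(SSZ, mul(SZ, SSSZ)))
  step 4: S(S(add(SZ, mul(SZ, SSSZ))))
  step 5: S(S(S(add(Z, mul(SZ, SSSZ)))))

Answer: after 5 steps: S(S(S(add(Z, mul(SZ, SSSZ)))))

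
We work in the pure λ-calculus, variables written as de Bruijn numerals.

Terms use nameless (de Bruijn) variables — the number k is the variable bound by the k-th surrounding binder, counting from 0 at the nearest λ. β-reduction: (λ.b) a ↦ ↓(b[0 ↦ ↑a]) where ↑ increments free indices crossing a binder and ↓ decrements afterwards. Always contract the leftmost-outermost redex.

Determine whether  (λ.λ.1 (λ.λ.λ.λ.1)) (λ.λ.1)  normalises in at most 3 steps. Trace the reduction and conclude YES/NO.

Answer: YES — reaches normal form λ.λ.λ.λ.λ.λ.1 in 2 ≤ 3 steps

Working:
  start: (λ.λ.1 (λ.λ.λ.λ.1)) (λ.λ.1)
  [1] λ.(λ.λ.1) (λ.λ.λ.λ.1)
  [2] λ.λ.λ.λ.λ.λ.1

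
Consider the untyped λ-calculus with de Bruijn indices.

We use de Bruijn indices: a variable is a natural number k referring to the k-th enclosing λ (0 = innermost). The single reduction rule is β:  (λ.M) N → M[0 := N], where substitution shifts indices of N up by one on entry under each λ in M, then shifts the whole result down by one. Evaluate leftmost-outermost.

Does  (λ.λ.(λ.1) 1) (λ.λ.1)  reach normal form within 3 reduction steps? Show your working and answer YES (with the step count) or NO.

  start: (λ.λ.(λ.1) 1) (λ.λ.1)
  [1] λ.(λ.1) (λ.λ.1)
  [2] λ.0

Answer: YES — reaches normal form λ.0 in 2 ≤ 3 steps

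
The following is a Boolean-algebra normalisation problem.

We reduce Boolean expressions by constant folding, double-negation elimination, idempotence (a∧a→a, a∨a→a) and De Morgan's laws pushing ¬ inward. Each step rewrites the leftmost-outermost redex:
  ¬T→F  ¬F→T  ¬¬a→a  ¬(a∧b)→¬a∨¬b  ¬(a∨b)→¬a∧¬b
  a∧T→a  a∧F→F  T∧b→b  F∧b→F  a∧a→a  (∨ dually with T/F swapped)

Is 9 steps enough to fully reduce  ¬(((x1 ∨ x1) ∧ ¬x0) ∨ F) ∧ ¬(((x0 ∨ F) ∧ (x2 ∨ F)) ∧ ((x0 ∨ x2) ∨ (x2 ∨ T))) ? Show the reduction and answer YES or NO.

Answer: NO — after 9 steps the term is (¬x1 ∨ x0) ∧ ((¬(x0 ∨ F) ∨ ¬(x2 ∨ F)) ∨ ¬((x0 ∨ x2) ∨ (x2 ∨ T))), not yet normal

Derivation:
  start: ¬(((x1 ∨ x1) ∧ ¬x0) ∨ F) ∧ ¬(((x0 ∨ F) ∧ (x2 ∨ F)) ∧ ((x0 ∨ x2) ∨ (x2 ∨ T)))
  →1  (¬((x1 ∨ x1) ∧ ¬x0) ∧ ¬F) ∧ ¬(((x0 ∨ F) ∧ (x2 ∨ F)) ∧ ((x0 ∨ x2) ∨ (x2 ∨ T)))
  →2  ((¬(x1 ∨ x1) ∨ ¬¬x0) ∧ ¬F) ∧ ¬(((x0 ∨ F) ∧ (x2 ∨ F)) ∧ ((x0 ∨ x2) ∨ (x2 ∨ T)))
  →3  (((¬x1 ∧ ¬x1) ∨ ¬¬x0) ∧ ¬F) ∧ ¬(((x0 ∨ F) ∧ (x2 ∨ F)) ∧ ((x0 ∨ x2) ∨ (x2 ∨ T)))
  →4  ((¬x1 ∨ ¬¬x0) ∧ ¬F) ∧ ¬(((x0 ∨ F) ∧ (x2 ∨ F)) ∧ ((x0 ∨ x2) ∨ (x2 ∨ T)))
  →5  ((¬x1 ∨ x0) ∧ ¬F) ∧ ¬(((x0 ∨ F) ∧ (x2 ∨ F)) ∧ ((x0 ∨ x2) ∨ (x2 ∨ T)))
  →6  ((¬x1 ∨ x0) ∧ T) ∧ ¬(((x0 ∨ F) ∧ (x2 ∨ F)) ∧ ((x0 ∨ x2) ∨ (x2 ∨ T)))
  →7  (¬x1 ∨ x0) ∧ ¬(((x0 ∨ F) ∧ (x2 ∨ F)) ∧ ((x0 ∨ x2) ∨ (x2 ∨ T)))
  →8  (¬x1 ∨ x0) ∧ (¬((x0 ∨ F) ∧ (x2 ∨ F)) ∨ ¬((x0 ∨ x2) ∨ (x2 ∨ T)))
  →9  (¬x1 ∨ x0) ∧ ((¬(x0 ∨ F) ∨ ¬(x2 ∨ F)) ∨ ¬((x0 ∨ x2) ∨ (x2 ∨ T)))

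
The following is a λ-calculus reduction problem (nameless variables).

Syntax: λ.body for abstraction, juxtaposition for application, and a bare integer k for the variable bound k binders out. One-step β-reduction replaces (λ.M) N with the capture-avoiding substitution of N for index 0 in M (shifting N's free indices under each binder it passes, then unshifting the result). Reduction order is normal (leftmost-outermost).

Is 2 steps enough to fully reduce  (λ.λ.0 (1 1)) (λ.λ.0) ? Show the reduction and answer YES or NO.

Answer: YES — reaches normal form λ.0 (λ.0) in 2 ≤ 2 steps

Working:
  start: (λ.λ.0 (1 1)) (λ.λ.0)
  step 1: λ.0 ((λ.λ.0) (λ.λ.0))
  step 2: λ.0 (λ.0)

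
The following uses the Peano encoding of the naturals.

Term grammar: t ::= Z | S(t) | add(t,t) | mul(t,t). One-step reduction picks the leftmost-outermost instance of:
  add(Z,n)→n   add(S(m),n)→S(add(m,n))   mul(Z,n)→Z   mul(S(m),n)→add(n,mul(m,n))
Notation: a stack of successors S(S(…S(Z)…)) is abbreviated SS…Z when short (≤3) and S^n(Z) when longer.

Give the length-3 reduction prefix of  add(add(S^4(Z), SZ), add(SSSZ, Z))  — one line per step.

Answer: after 3 steps: S(add(S(add(SSZ, SZ)), add(SSSZ, Z)))

Derivation:
  start: add(add(S^4(Z), SZ), add(SSSZ, Z))
  →1  add(S(add(SSSZ, SZ)), add(SSSZ, Z))
  →2  S(add(add(SSSZ, SZ), add(SSSZ, Z)))
  →3  S(add(S(add(SSZ, SZ)), add(SSSZ, Z)))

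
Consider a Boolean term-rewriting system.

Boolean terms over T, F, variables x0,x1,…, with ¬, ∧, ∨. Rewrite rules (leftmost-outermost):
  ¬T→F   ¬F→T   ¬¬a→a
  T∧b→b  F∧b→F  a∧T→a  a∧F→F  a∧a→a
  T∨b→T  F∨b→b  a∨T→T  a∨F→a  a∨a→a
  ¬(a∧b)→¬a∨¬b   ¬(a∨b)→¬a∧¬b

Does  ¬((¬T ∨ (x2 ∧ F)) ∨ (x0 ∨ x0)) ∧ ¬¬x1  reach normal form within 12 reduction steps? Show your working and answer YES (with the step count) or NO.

  start: ¬((¬T ∨ (x2 ∧ F)) ∨ (x0 ∨ x0)) ∧ ¬¬x1
  step 1: (¬(¬T ∨ (x2 ∧ F)) ∧ ¬(x0 ∨ x0)) ∧ ¬¬x1
  step 2: ((¬¬T ∧ ¬(x2 ∧ F)) ∧ ¬(x0 ∨ x0)) ∧ ¬¬x1
  step 3: ((T ∧ ¬(x2 ∧ F)) ∧ ¬(x0 ∨ x0)) ∧ ¬¬x1
  step 4: (¬(x2 ∧ F) ∧ ¬(x0 ∨ x0)) ∧ ¬¬x1
  step 5: ((¬x2 ∨ ¬F) ∧ ¬(x0 ∨ x0)) ∧ ¬¬x1
  step 6: ((¬x2 ∨ T) ∧ ¬(x0 ∨ x0)) ∧ ¬¬x1
  step 7: (T ∧ ¬(x0 ∨ x0)) ∧ ¬¬x1
  step 8: ¬(x0 ∨ x0) ∧ ¬¬x1
  step 9: (¬x0 ∧ ¬x0) ∧ ¬¬x1
  step 10: ¬x0 ∧ ¬¬x1
  step 11: ¬x0 ∧ x1

Answer: YES — reaches normal form ¬x0 ∧ x1 in 11 ≤ 12 steps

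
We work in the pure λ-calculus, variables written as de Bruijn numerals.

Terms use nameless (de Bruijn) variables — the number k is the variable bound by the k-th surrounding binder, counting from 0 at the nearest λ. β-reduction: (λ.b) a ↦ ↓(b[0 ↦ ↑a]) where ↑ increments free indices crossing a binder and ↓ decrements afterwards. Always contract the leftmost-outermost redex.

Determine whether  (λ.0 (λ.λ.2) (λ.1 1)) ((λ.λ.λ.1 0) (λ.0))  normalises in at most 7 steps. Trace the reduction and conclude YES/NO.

Answer: YES — reaches normal form λ.λ.λ.1 0 in 6 ≤ 7 steps

Derivation:
  start: (λ.0 (λ.λ.2) (λ.1 1)) ((λ.λ.λ.1 0) (λ.0))
  step 1: (λ.λ.λ.1 0) (λ.0) (λ.λ.(λ.λ.λ.1 0) (λ.0)) (λ.(λ.λ.λ.1 0) (λ.0) ((λ.λ.λ.1 0) (λ.0)))
  step 2: (λ.λ.1 0) (λ.λ.(λ.λ.λ.1 0) (λ.0)) (λ.(λ.λ.λ.1 0) (λ.0) ((λ.λ.λ.1 0) (λ.0)))
  step 3: (λ.(λ.λ.(λ.λ.λ.1 0) (λ.0)) 0) (λ.(λ.λ.λ.1 0) (λ.0) ((λ.λ.λ.1 0) (λ.0)))
  step 4: (λ.λ.(λ.λ.λ.1 0) (λ.0)) (λ.(λ.λ.λ.1 0) (λ.0) ((λ.λ.λ.1 0) (λ.0)))
  step 5: λ.(λ.λ.λ.1 0) (λ.0)
  step 6: λ.λ.λ.1 0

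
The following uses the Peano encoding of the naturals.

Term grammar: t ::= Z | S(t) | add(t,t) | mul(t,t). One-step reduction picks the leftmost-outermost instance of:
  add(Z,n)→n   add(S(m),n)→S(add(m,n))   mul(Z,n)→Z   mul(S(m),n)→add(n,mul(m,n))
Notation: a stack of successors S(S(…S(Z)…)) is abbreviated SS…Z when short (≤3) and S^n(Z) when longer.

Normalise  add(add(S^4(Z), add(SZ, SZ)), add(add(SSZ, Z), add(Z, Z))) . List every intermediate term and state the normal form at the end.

  start: add(add(S^4(Z), add(SZ, SZ)), add(add(SSZ, Z), add(Z, Z)))
  step 1: add(S(add(SSSZ, add(SZ, SZ))), add(add(SSZ, Z), add(Z, Z)))
  step 2: S(add(add(SSSZ, add(SZ, SZ)), add(add(SSZ, Z), add(Z, Z))))
  step 3: S(add(S(add(SSZ, add(SZ, SZ))), add(add(SSZ, Z), add(Z, Z))))
  step 4: S(S(add(add(SSZ, add(SZ, SZ)), add(add(SSZ, Z), add(Z, Z)))))
  step 5: S(S(add(S(add(SZ, add(SZ, SZ))), add(add(SSZ, Z), add(Z, Z)))))
  step 6: S(S(S(add(add(SZ, add(SZ, SZ)), add(add(SSZ, Z), add(Z, Z))))))
  step 7: S(S(S(add(S(add(Z, add(SZ, SZ))), add(add(SSZ, Z), add(Z, Z))))))
  step 8: S(S(S(S(add(add(Z, add(SZ, SZ)), add(add(SSZ, Z), add(Z, Z)))))))
  step 9: S(S(S(S(add(add(SZ, SZ), add(add(SSZ, Z), add(Z, Z)))))))
  step 10: S(S(S(S(add(S(add(Z, SZ)), add(add(SSZ, Z), add(Z, Z)))))))
  step 11: S(S(S(S(S(add(add(Z, SZ), add(add(SSZ, Z), add(Z, Z))))))))
  step 12: S(S(S(S(S(add(SZ, add(add(SSZ, Z), add(Z, Z))))))))
  step 13: S(S(S(S(S(S(add(Z, add(add(SSZ, Z), add(Z, Z)))))))))
  step 14: S(S(S(S(S(S(add(add(SSZ, Z), add(Z, Z))))))))
  step 15: S(S(S(S(S(S(add(S(add(SZ, Z)), add(Z, Z))))))))
  step 16: S(S(S(S(S(S(S(add(add(SZ, Z), add(Z, Z)))))))))
  step 17: S(S(S(S(S(S(S(add(S(add(Z, Z)), add(Z, Z)))))))))
  step 18: S(S(S(S(S(S(S(S(add(add(Z, Z), add(Z, Z))))))))))
  step 19: S(S(S(S(S(S(S(S(add(Z, add(Z, Z))))))))))
  step 20: S(S(S(S(S(S(S(S(add(Z, Z)))))))))
  step 21: S^8(Z)

Answer: normal form = S^8(Z)  (in 21 steps)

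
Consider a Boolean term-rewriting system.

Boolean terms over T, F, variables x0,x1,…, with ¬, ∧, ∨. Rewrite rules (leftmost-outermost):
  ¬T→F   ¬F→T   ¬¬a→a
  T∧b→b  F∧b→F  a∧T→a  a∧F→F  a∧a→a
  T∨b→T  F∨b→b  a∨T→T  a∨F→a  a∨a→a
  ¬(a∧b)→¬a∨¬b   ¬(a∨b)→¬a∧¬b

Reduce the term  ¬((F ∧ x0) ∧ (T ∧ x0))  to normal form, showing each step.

Answer: normal form = T  (in 5 steps)

Working:
  start: ¬((F ∧ x0) ∧ (T ∧ x0))
  [1] ¬(F ∧ x0) ∨ ¬(T ∧ x0)
  [2] (¬F ∨ ¬x0) ∨ ¬(T ∧ x0)
  [3] (T ∨ ¬x0) ∨ ¬(T ∧ x0)
  [4] T ∨ ¬(T ∧ x0)
  [5] T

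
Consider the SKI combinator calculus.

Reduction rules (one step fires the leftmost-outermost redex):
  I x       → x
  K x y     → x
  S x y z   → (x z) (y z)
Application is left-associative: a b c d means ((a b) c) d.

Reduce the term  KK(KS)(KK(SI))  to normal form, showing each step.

Answer: normal form = KK  (in 2 steps)

Derivation:
  start: KK(KS)(KK(SI))
  [1] K(KK(SI))
  [2] KK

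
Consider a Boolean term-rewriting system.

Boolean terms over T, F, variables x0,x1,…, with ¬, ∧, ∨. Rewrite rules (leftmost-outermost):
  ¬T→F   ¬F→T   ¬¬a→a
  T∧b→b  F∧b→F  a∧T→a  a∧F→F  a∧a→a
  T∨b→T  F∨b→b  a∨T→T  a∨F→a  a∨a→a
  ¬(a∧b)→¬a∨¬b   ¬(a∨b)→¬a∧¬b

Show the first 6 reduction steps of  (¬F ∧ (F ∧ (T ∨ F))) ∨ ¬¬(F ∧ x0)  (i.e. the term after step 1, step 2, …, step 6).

  start: (¬F ∧ (F ∧ (T ∨ F))) ∨ ¬¬(F ∧ x0)
  [1] (T ∧ (F ∧ (T ∨ F))) ∨ ¬¬(F ∧ x0)
  [2] (F ∧ (T ∨ F)) ∨ ¬¬(F ∧ x0)
  [3] F ∨ ¬¬(F ∧ x0)
  [4] ¬¬(F ∧ x0)
  [5] F ∧ x0
  [6] F

Answer: after 6 steps: F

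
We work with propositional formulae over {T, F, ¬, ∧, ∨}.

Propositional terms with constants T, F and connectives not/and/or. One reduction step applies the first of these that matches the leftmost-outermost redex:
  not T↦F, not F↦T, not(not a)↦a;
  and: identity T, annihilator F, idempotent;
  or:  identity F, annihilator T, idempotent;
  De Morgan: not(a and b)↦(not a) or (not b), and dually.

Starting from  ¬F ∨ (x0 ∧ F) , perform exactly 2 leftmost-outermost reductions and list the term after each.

  start: ¬F ∨ (x0 ∧ F)
  step 1: T ∨ (x0 ∧ F)
  step 2: T

Answer: after 2 steps: T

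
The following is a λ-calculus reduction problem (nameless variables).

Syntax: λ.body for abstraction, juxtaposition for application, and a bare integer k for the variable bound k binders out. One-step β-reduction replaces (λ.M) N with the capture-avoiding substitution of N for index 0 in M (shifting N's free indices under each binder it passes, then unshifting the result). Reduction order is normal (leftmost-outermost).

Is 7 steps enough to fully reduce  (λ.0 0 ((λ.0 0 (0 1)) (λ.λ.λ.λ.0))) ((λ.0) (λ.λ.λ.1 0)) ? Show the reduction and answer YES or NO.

  start: (λ.0 0 ((λ.0 0 (0 1)) (λ.λ.λ.λ.0))) ((λ.0) (λ.λ.λ.1 0))
  step 1: (λ.0) (λ.λ.λ.1 0) ((λ.0) (λ.λ.λ.1 0)) ((λ.0 0 (0 ((λ.0) (λ.λ.λ.1 0)))) (λ.λ.λ.λ.0))
  step 2: (λ.λ.λ.1 0) ((λ.0) (λ.λ.λ.1 0)) ((λ.0 0 (0 ((λ.0) (λ.λ.λ.1 0)))) (λ.λ.λ.λ.0))
  step 3: (λ.λ.1 0) ((λ.0 0 (0 ((λ.0) (λ.λ.λ.1 0)))) (λ.λ.λ.λ.0))
  step 4: λ.(λ.0 0 (0 ((λ.0) (λ.λ.λ.1 0)))) (λ.λ.λ.λ.0) 0
  step 5: λ.(λ.λ.λ.λ.0) (λ.λ.λ.λ.0) ((λ.λ.λ.λ.0) ((λ.0) (λ.λ.λ.1 0))) 0
  step 6: λ.(λ.λ.λ.0) ((λ.λ.λ.λ.0) ((λ.0) (λ.λ.λ.1 0))) 0
  step 7: λ.(λ.λ.0) 0

Answer: NO — after 7 steps the term is λ.(λ.λ.0) 0, not yet normal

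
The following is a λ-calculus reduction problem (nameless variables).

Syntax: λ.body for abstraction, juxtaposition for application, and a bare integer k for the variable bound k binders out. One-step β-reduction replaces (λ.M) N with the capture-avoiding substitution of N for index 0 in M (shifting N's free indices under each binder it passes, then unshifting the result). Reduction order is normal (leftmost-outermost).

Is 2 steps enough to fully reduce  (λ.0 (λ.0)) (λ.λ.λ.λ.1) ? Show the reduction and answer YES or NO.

Answer: YES — reaches normal form λ.λ.λ.1 in 2 ≤ 2 steps

Reduction:
  start: (λ.0 (λ.0)) (λ.λ.λ.λ.1)
  →1  (λ.λ.λ.λ.1) (λ.0)
  →2  λ.λ.λ.1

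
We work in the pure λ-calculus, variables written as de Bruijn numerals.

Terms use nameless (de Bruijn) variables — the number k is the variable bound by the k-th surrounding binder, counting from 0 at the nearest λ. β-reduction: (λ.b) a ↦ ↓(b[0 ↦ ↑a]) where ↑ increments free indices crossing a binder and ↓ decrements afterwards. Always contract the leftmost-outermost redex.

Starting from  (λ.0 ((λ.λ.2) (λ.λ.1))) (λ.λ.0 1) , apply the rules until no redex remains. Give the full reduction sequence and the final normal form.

Answer: normal form = λ.0 (λ.λ.λ.0 1)  (in 3 steps)

Reduction:
  start: (λ.0 ((λ.λ.2) (λ.λ.1))) (λ.λ.0 1)
  [1] (λ.λ.0 1) ((λ.λ.λ.λ.0 1) (λ.λ.1))
  [2] λ.0 ((λ.λ.λ.λ.0 1) (λ.λ.1))
  [3] λ.0 (λ.λ.λ.0 1)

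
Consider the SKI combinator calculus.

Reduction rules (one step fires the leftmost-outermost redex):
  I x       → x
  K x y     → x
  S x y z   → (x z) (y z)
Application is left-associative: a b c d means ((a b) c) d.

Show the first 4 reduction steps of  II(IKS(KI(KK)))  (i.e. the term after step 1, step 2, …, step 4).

  start: II(IKS(KI(KK)))
  →1  I(IKS(KI(KK)))
  →2  IKS(KI(KK))
  →3  KS(KI(KK))
  →4  S

Answer: after 4 steps: S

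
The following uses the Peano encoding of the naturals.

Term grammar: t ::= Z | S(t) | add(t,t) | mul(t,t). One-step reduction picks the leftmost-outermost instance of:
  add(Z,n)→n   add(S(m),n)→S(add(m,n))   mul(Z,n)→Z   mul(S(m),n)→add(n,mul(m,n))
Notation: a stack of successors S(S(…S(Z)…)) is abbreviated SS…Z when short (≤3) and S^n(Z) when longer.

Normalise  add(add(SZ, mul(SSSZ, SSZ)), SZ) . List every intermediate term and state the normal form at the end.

  start: add(add(SZ, mul(SSSZ, SSZ)), SZ)
  [1] add(S(add(Z, mul(SSSZ, SSZ))), SZ)
  [2] S(add(add(Z, mul(SSSZ, SSZ)), SZ))
  [3] S(add(mul(SSSZ, SSZ), SZ))
  [4] S(add(add(SSZ, mul(SSZ, SSZ)), SZ))
  [5] S(add(S(add(SZ, mul(SSZ, SSZ))), SZ))
  [6] S(S(add(add(SZ, mul(SSZ, SSZ)), SZ)))
  [7] S(S(add(S(add(Z, mul(SSZ, SSZ))), SZ)))
  [8] S(S(S(add(add(Z, mul(SSZ, SSZ)), SZ))))
  [9] S(S(S(add(mul(SSZ, SSZ), SZ))))
  [10] S(S(S(add(add(SSZ, mul(SZ, SSZ)), SZ))))
  [11] S(S(S(add(S(add(SZ, mul(SZ, SSZ))), SZ))))
  [12] S(S(S(S(add(add(SZ, mul(SZ, SSZ)), SZ)))))
  [13] S(S(S(S(add(S(add(Z, mul(SZ, SSZ))), SZ)))))
  [14] S(S(S(S(S(add(add(Z, mul(SZ, SSZ)), SZ))))))
  [15] S(S(S(S(S(add(mul(SZ, SSZ), SZ))))))
  [16] S(S(S(S(S(add(add(SSZ, mul(Z, SSZ)), SZ))))))
  [17] S(S(S(S(S(add(S(add(SZ, mul(Z, SSZ))), SZ))))))
  [18] S(S(S(S(S(S(add(add(SZ, mul(Z, SSZ)), SZ)))))))
  [19] S(S(S(S(S(S(add(S(add(Z, mul(Z, SSZ))), SZ)))))))
  [20] S(S(S(S(S(S(S(add(add(Z, mul(Z, SSZ)), SZ))))))))
  [21] S(S(S(S(S(S(S(add(mul(Z, SSZ), SZ))))))))
  [22] S(S(S(S(S(S(S(add(Z, SZ))))))))
  [23] S^8(Z)

Answer: normal form = S^8(Z)  (in 23 steps)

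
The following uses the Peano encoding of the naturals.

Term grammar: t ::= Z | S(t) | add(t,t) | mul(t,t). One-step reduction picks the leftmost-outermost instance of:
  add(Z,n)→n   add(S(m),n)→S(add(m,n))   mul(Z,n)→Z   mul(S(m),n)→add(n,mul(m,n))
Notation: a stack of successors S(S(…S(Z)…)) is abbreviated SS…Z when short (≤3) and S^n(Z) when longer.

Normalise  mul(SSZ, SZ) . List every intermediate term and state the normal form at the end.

  start: mul(SSZ, SZ)
  →1  add(SZ, mul(SZ, SZ))
  →2  S(add(Z, mul(SZ, SZ)))
  →3  S(mul(SZ, SZ))
  →4  S(add(SZ, mul(Z, SZ)))
  →5  S(S(add(Z, mul(Z, SZ))))
  →6  S(S(mul(Z, SZ)))
  →7  SSZ

Answer: normal form = SSZ  (in 7 steps)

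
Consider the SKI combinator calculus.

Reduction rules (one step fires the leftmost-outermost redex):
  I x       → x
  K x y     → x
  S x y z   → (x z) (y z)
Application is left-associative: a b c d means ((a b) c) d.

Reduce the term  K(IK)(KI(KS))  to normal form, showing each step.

  start: K(IK)(KI(KS))
  →1  IK
  →2  K

Answer: normal form = K  (in 2 steps)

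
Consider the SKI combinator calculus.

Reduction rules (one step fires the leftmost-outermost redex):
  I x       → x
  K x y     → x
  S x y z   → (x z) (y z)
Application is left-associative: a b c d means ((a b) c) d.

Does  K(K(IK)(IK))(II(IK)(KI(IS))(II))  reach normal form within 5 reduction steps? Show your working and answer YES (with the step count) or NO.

  start: K(K(IK)(IK))(II(IK)(KI(IS))(II))
  [1] K(IK)(IK)
  [2] IK
  [3] K

Answer: YES — reaches normal form K in 3 ≤ 5 steps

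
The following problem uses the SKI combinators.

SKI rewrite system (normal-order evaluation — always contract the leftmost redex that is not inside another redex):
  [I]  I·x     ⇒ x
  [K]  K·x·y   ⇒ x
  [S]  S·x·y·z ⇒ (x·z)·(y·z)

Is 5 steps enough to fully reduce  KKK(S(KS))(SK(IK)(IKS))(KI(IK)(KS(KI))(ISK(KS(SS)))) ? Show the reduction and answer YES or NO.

Answer: NO — after 5 steps the term is S(KS)(S(ISK(KS(SS)))), not yet normal

Derivation:
  start: KKK(S(KS))(SK(IK)(IKS))(KI(IK)(KS(KI))(ISK(KS(SS))))
  →1  K(S(KS))(SK(IK)(IKS))(KI(IK)(KS(KI))(ISK(KS(SS))))
  →2  S(KS)(KI(IK)(KS(KI))(ISK(KS(SS))))
  →3  S(KS)(I(KS(KI))(ISK(KS(SS))))
  →4  S(KS)(KS(KI)(ISK(KS(SS))))
  →5  S(KS)(S(ISK(KS(SS))))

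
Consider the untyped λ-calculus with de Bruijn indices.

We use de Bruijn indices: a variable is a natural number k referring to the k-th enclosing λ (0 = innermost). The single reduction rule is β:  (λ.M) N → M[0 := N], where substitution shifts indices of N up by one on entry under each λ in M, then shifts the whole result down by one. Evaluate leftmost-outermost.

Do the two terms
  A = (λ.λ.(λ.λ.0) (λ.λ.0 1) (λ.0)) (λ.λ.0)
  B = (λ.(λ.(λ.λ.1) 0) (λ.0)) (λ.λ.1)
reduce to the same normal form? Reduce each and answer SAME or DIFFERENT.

Term A:
  start: (λ.λ.(λ.λ.0) (λ.λ.0 1) (λ.0)) (λ.λ.0)
  →1  λ.(λ.λ.0) (λ.λ.0 1) (λ.0)
  →2  λ.(λ.0) (λ.0)
  →3  λ.λ.0

Term B:
  start: (λ.(λ.(λ.λ.1) 0) (λ.0)) (λ.λ.1)
  →1  (λ.(λ.λ.1) 0) (λ.0)
  →2  (λ.λ.1) (λ.0)
  →3  λ.λ.0

Answer: SAME — A ⇓ λ.λ.0, B ⇓ λ.λ.0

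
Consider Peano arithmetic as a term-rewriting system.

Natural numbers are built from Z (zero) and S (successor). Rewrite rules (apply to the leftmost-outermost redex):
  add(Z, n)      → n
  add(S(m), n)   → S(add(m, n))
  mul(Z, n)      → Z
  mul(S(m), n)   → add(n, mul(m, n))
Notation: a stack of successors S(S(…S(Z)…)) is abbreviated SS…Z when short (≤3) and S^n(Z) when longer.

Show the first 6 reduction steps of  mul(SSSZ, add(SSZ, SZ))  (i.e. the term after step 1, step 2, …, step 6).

Answer: after 6 steps: S(S(add(SZ, mul(SSZ, add(SSZ, SZ)))))

Reduction:
  start: mul(SSSZ, add(SSZ, SZ))
  [1] add(add(SSZ, SZ), mul(SSZ, add(SSZ, SZ)))
  [2] add(S(add(SZ, SZ)), mul(SSZ, add(SSZ, SZ)))
  [3] S(add(add(SZ, SZ), mul(SSZ, add(SSZ, SZ))))
  [4] S(add(S(add(Z, SZ)), mul(SSZ, add(SSZ, SZ))))
  [5] S(S(add(add(Z, SZ), mul(SSZ, add(SSZ, SZ)))))
  [6] S(S(add(SZ, mul(SSZ, add(SSZ, SZ)))))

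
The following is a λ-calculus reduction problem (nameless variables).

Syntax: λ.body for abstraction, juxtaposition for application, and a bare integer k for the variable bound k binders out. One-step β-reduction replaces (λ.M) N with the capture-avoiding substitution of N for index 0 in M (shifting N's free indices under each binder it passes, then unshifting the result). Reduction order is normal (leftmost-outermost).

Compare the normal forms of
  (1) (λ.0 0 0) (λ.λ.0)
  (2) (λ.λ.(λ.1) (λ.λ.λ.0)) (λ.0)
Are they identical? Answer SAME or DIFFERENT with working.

Term A:
  start: (λ.0 0 0) (λ.λ.0)
  step 1: (λ.λ.0) (λ.λ.0) (λ.λ.0)
  step 2: (λ.0) (λ.λ.0)
  step 3: λ.λ.0

Term B:
  start: (λ.λ.(λ.1) (λ.λ.λ.0)) (λ.0)
  step 1: λ.(λ.1) (λ.λ.λ.0)
  step 2: λ.0

Answer: DIFFERENT — A ⇓ λ.λ.0, B ⇓ λ.0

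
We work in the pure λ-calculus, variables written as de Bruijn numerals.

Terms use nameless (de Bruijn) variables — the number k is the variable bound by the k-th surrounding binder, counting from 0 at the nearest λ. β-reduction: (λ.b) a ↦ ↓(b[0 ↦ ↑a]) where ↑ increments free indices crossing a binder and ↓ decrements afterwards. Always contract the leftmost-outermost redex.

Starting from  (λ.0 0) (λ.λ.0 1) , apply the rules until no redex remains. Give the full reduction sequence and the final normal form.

  start: (λ.0 0) (λ.λ.0 1)
  →1  (λ.λ.0 1) (λ.λ.0 1)
  →2  λ.0 (λ.λ.0 1)

Answer: normal form = λ.0 (λ.λ.0 1)  (in 2 steps)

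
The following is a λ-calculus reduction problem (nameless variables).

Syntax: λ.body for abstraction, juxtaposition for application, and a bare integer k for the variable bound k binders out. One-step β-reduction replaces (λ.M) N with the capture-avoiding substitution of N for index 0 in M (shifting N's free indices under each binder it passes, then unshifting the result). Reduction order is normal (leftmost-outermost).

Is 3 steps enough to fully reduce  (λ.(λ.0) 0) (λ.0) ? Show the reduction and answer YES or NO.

  start: (λ.(λ.0) 0) (λ.0)
  [1] (λ.0) (λ.0)
  [2] λ.0

Answer: YES — reaches normal form λ.0 in 2 ≤ 3 steps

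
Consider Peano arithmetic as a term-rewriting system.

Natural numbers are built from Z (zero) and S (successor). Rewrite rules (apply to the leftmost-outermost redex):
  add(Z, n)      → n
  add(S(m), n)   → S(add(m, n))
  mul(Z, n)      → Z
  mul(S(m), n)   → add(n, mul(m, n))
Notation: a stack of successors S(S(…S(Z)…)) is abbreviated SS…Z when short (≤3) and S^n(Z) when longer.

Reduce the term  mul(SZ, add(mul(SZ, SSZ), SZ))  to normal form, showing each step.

Answer: normal form = SSSZ  (in 14 steps)

Reduction:
  start: mul(SZ, add(mul(SZ, SSZ), SZ))
  [1] add(add(mul(SZ, SSZ), SZ), mul(Z, add(mul(SZ, SSZ), SZ)))
  [2] add(add(add(SSZ, mul(Z, SSZ)), SZ), mul(Z, add(mul(SZ, SSZ), SZ)))
  [3] add(add(S(add(SZ, mul(Z, SSZ))), SZ), mul(Z, add(mul(SZ, SSZ), SZ)))
  [4] add(S(add(add(SZ, mul(Z, SSZ)), SZ)), mul(Z, add(mul(SZ, SSZ), SZ)))
  [5] S(add(add(add(SZ, mul(Z, SSZ)), SZ), mul(Z, add(mul(SZ, SSZ), SZ))))
  [6] S(add(add(S(add(Z, mul(Z, SSZ))), SZ), mul(Z, add(mul(SZ, SSZ), SZ))))
  [7] S(add(S(add(add(Z, mul(Z, SSZ)), SZ)), mul(Z, add(mul(SZ, SSZ), SZ))))
  [8] S(S(add(add(add(Z, mul(Z, SSZ)), SZ), mul(Z, add(mul(SZ, SSZ), SZ)))))
  [9] S(S(add(add(mul(Z, SSZ), SZ), mul(Z, add(mul(SZ, SSZ), SZ)))))
  [10] S(S(add(add(Z, SZ), mul(Z, add(mul(SZ, SSZ), SZ)))))
  [11] S(S(add(SZ, mul(Z, add(mul(SZ, SSZ), SZ)))))
  [12] S(S(S(add(Z, mul(Z, add(mul(SZ, SSZ), SZ))))))
  [13] S(S(S(mul(Z, add(mul(SZ, SSZ), SZ)))))
  [14] SSSZ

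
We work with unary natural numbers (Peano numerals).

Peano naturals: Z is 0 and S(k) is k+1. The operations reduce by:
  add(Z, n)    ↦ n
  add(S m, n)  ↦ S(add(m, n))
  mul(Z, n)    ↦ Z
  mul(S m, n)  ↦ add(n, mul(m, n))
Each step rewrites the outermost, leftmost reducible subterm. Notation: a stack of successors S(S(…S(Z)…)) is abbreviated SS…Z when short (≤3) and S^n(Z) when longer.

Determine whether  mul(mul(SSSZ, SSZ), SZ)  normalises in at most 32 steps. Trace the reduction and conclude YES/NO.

Answer: YES — reaches normal form S^6(Z) in 32 ≤ 32 steps

Derivation:
  start: mul(mul(SSSZ, SSZ), SZ)
  →1  mul(add(SSZ, mul(SSZ, SSZ)), SZ)
  →2  mul(S(add(SZ, mul(SSZ, SSZ))), SZ)
  →3  add(SZ, mul(add(SZ, mul(SSZ, SSZ)), SZ))
  →4  S(add(Z, mul(add(SZ, mul(SSZ, SSZ)), SZ)))
  →5  S(mul(add(SZ, mul(SSZ, SSZ)), SZ))
  →6  S(mul(S(add(Z, mul(SSZ, SSZ))), SZ))
  →7  S(add(SZ, mul(add(Z, mul(SSZ, SSZ)), SZ)))
  →8  S(S(add(Z, mul(add(Z, mul(SSZ, SSZ)), SZ))))
  →9  S(S(mul(add(Z, mul(SSZ, SSZ)), SZ)))
  →10  S(S(mul(mul(SSZ, SSZ), SZ)))
  →11  S(S(mul(add(SSZ, mul(SZ, SSZ)), SZ)))
  →12  S(S(mul(S(add(SZ, mul(SZ, SSZ))), SZ)))
  →13  S(S(add(SZ, mul(add(SZ, mul(SZ, SSZ)), SZ))))
  →14  S(S(S(add(Z, mul(add(SZ, mul(SZ, SSZ)), SZ)))))
  →15  S(S(S(mul(add(SZ, mul(SZ, SSZ)), SZ))))
  →16  S(S(S(mul(S(add(Z, mul(SZ, SSZ))), SZ))))
  →17  S(S(S(add(SZ, mul(add(Z, mul(SZ, SSZ)), SZ)))))
  →18  S(S(S(S(add(Z, mul(add(Z, mul(SZ, SSZ)), SZ))))))
  →19  S(S(S(S(mul(add(Z, mul(SZ, SSZ)), SZ)))))
  →20  S(S(S(S(mul(mul(SZ, SSZ), SZ)))))
  →21  S(S(S(S(mul(add(SSZ, mul(Z, SSZ)), SZ)))))
  →22  S(S(S(S(mul(S(add(SZ, mul(Z, SSZ))), SZ)))))
  →23  S(S(S(S(add(SZ, mul(add(SZ, mul(Z, SSZ)), SZ))))))
  →24  S(S(S(S(S(add(Z, mul(add(SZ, mul(Z, SSZ)), SZ)))))))
  →25  S(S(S(S(S(mul(add(SZ, mul(Z, SSZ)), SZ))))))
  →26  S(S(S(S(S(mul(S(add(Z, mul(Z, SSZ))), SZ))))))
  →27  S(S(S(S(S(add(SZ, mul(add(Z, mul(Z, SSZ)), SZ)))))))
  →28  S(S(S(S(S(S(add(Z, mul(add(Z, mul(Z, SSZ)), SZ))))))))
  →29  S(S(S(S(S(S(mul(add(Z, mul(Z, SSZ)), SZ)))))))
  →30  S(S(S(S(S(S(mul(mul(Z, SSZ), SZ)))))))
  →31  S(S(S(S(S(S(mul(Z, SZ)))))))
  →32  S^6(Z)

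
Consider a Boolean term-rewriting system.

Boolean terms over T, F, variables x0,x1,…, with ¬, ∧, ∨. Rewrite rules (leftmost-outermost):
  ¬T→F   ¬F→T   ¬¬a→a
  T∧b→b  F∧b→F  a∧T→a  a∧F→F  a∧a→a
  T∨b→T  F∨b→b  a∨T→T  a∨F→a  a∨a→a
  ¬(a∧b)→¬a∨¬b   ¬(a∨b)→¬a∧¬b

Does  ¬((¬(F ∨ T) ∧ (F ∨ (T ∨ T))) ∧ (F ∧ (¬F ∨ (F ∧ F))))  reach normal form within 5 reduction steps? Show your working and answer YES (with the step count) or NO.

  start: ¬((¬(F ∨ T) ∧ (F ∨ (T ∨ T))) ∧ (F ∧ (¬F ∨ (F ∧ F))))
  [1] ¬(¬(F ∨ T) ∧ (F ∨ (T ∨ T))) ∨ ¬(F ∧ (¬F ∨ (F ∧ F)))
  [2] (¬¬(F ∨ T) ∨ ¬(F ∨ (T ∨ T))) ∨ ¬(F ∧ (¬F ∨ (F ∧ F)))
  [3] ((F ∨ T) ∨ ¬(F ∨ (T ∨ T))) ∨ ¬(F ∧ (¬F ∨ (F ∧ F)))
  [4] (T ∨ ¬(F ∨ (T ∨ T))) ∨ ¬(F ∧ (¬F ∨ (F ∧ F)))
  [5] T ∨ ¬(F ∧ (¬F ∨ (F ∧ F)))

Answer: NO — after 5 steps the term is T ∨ ¬(F ∧ (¬F ∨ (F ∧ F))), not yet normal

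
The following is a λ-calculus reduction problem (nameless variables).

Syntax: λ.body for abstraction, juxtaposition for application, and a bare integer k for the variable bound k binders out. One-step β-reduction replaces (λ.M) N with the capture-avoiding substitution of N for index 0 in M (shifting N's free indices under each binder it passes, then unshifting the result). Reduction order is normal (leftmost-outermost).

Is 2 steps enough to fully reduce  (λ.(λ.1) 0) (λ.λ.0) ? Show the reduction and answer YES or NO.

Answer: YES — reaches normal form λ.λ.0 in 2 ≤ 2 steps

Reduction:
  start: (λ.(λ.1) 0) (λ.λ.0)
  →1  (λ.λ.λ.0) (λ.λ.0)
  →2  λ.λ.0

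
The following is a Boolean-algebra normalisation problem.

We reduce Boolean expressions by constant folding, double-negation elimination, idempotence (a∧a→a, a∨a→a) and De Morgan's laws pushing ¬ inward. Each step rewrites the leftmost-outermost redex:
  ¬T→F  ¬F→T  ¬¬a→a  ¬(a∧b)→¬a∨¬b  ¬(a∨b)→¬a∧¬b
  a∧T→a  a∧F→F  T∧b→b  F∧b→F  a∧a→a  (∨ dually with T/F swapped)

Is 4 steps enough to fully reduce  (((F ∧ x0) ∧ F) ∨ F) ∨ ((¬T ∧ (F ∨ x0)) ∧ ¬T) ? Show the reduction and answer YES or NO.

  start: (((F ∧ x0) ∧ F) ∨ F) ∨ ((¬T ∧ (F ∨ x0)) ∧ ¬T)
  →1  ((F ∧ x0) ∧ F) ∨ ((¬T ∧ (F ∨ x0)) ∧ ¬T)
  →2  F ∨ ((¬T ∧ (F ∨ x0)) ∧ ¬T)
  →3  (¬T ∧ (F ∨ x0)) ∧ ¬T
  →4  (F ∧ (F ∨ x0)) ∧ ¬T

Answer: NO — after 4 steps the term is (F ∧ (F ∨ x0)) ∧ ¬T, not yet normal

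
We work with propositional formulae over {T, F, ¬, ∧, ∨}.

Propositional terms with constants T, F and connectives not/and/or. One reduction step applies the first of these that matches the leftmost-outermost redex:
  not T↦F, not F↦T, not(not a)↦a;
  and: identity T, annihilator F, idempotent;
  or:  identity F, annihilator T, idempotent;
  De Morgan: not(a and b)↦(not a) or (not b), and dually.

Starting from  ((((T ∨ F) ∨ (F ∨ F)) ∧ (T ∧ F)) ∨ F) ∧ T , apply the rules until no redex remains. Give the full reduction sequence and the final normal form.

  start: ((((T ∨ F) ∨ (F ∨ F)) ∧ (T ∧ F)) ∨ F) ∧ T
  →1  (((T ∨ F) ∨ (F ∨ F)) ∧ (T ∧ F)) ∨ F
  →2  ((T ∨ F) ∨ (F ∨ F)) ∧ (T ∧ F)
  →3  (T ∨ (F ∨ F)) ∧ (T ∧ F)
  →4  T ∧ (T ∧ F)
  →5  T ∧ F
  →6  F

Answer: normal form = F  (in 6 steps)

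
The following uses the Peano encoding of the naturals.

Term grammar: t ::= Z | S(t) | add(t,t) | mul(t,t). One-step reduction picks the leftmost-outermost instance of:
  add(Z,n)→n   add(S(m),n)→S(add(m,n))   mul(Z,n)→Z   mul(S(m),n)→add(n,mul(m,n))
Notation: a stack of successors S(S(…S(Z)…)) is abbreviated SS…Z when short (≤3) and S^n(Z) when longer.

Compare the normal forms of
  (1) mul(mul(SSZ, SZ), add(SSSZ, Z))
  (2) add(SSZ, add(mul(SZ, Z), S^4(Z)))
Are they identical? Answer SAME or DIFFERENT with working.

Answer: SAME — A ⇓ S^6(Z), B ⇓ S^6(Z)

Working:
Term A:
  start: mul(mul(SSZ, SZ), add(SSSZ, Z))
  step 1: mul(add(SZ, mul(SZ, SZ)), add(SSSZ, Z))
  step 2: mul(S(add(Z, mul(SZ, SZ))), add(SSSZ, Z))
  step 3: add(add(SSSZ, Z), mul(add(Z, mul(SZ, SZ)), add(SSSZ, Z)))
  step 4: add(S(add(SSZ, Z)), mul(add(Z, mul(SZ, SZ)), add(SSSZ, Z)))
  step 5: S(add(add(SSZ, Z), mul(add(Z, mul(SZ, SZ)), add(SSSZ, Z))))
  step 6: S(add(S(add(SZ, Z)), mul(add(Z, mul(SZ, SZ)), add(SSSZ, Z))))
  step 7: S(S(add(add(SZ, Z), mul(add(Z, mul(SZ, SZ)), add(SSSZ, Z)))))
  step 8: S(S(add(S(add(Z, Z)), mul(add(Z, mul(SZ, SZ)), add(SSSZ, Z)))))
  step 9: S(S(S(add(add(Z, Z), mul(add(Z, mul(SZ, SZ)), add(SSSZ, Z))))))
  step 10: S(S(S(add(Z, mul(add(Z, mul(SZ, SZ)), add(SSSZ, Z))))))
  step 11: S(S(S(mul(add(Z, mul(SZ, SZ)), add(SSSZ, Z)))))
  step 12: S(S(S(mul(mul(SZ, SZ), add(SSSZ, Z)))))
  step 13: S(S(S(mul(add(SZ, mul(Z, SZ)), add(SSSZ, Z)))))
  step 14: S(S(S(mul(S(add(Z, mul(Z, SZ))), add(SSSZ, Z)))))
  step 15: S(S(S(add(add(SSSZ, Z), mul(add(Z, mul(Z, SZ)), add(SSSZ, Z))))))
  step 16: S(S(S(add(S(add(SSZ, Z)), mul(add(Z, mul(Z, SZ)), add(SSSZ, Z))))))
  step 17: S(S(S(S(add(add(SSZ, Z), mul(add(Z, mul(Z, SZ)), add(SSSZ, Z)))))))
  step 18: S(S(S(S(add(S(add(SZ, Z)), mul(add(Z, mul(Z, SZ)), add(SSSZ, Z)))))))
  step 19: S(S(S(S(S(add(add(SZ, Z), mul(add(Z, mul(Z, SZ)), add(SSSZ, Z))))))))
  step 20: S(S(S(S(S(add(S(add(Z, Z)), mul(add(Z, mul(Z, SZ)), add(SSSZ, Z))))))))
  step 21: S(S(S(S(S(S(add(add(Z, Z), mul(add(Z, mul(Z, SZ)), add(SSSZ, Z)))))))))
  step 22: S(S(S(S(S(S(add(Z, mul(add(Z, mul(Z, SZ)), add(SSSZ, Z)))))))))
  step 23: S(S(S(S(S(S(mul(add(Z, mul(Z, SZ)), add(SSSZ, Z))))))))
  step 24: S(S(S(S(S(S(mul(mul(Z, SZ), add(SSSZ, Z))))))))
  step 25: S(S(S(S(S(S(mul(Z, add(SSSZ, Z))))))))
  step 26: S^6(Z)

Term B:
  start: add(SSZ, add(mul(SZ, Z), S^4(Z)))
  step 1: S(add(SZ, add(mul(SZ, Z), S^4(Z))))
  step 2: S(S(add(Z, add(mul(SZ, Z), S^4(Z)))))
  step 3: S(S(add(mul(SZ, Z), S^4(Z))))
  step 4: S(S(add(add(Z, mul(Z, Z)), S^4(Z))))
  step 5: S(S(add(mul(Z, Z), S^4(Z))))
  step 6: S(S(add(Z, S^4(Z))))
  step 7: S^6(Z)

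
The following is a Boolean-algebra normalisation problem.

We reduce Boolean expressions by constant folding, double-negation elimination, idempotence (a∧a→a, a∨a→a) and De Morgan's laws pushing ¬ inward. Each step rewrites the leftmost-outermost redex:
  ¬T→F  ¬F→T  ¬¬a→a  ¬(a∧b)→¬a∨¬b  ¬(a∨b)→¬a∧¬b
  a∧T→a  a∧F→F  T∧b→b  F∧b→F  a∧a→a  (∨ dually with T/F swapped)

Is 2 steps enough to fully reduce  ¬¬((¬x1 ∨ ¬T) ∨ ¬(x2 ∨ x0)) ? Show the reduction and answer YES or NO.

  start: ¬¬((¬x1 ∨ ¬T) ∨ ¬(x2 ∨ x0))
  step 1: (¬x1 ∨ ¬T) ∨ ¬(x2 ∨ x0)
  step 2: (¬x1 ∨ F) ∨ ¬(x2 ∨ x0)

Answer: NO — after 2 steps the term is (¬x1 ∨ F) ∨ ¬(x2 ∨ x0), not yet normal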